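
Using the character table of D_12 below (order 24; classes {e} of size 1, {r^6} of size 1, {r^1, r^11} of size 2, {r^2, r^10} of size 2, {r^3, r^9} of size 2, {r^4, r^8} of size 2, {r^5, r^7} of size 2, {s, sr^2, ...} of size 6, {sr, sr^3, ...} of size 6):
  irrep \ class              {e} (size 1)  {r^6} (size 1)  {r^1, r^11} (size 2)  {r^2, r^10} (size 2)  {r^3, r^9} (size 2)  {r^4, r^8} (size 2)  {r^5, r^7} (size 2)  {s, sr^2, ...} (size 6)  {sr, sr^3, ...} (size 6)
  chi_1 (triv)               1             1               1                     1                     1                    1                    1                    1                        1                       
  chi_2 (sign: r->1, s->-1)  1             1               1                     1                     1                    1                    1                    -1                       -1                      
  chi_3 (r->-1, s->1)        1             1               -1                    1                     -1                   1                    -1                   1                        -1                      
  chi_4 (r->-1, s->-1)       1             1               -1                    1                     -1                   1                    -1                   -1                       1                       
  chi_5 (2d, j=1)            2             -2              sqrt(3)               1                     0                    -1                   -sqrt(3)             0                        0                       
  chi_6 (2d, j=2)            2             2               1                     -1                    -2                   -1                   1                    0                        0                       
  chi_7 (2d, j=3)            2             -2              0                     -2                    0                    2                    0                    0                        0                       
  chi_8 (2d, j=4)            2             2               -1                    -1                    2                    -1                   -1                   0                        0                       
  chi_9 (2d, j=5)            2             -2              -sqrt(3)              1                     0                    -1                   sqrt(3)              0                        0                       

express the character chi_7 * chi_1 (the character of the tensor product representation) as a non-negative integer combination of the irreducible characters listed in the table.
chi_7 tensor chi_1 = chi_7 (all other irreducibles have multiplicity 0).

Derivation: The character of a tensor product is the pointwise product (chi_7 * chi_1)(C) = chi_7(C) * chi_1(C):
  {e}: (2)*(1), {r^6}: (-2)*(1), {r^1, r^11}: (0)*(1), {r^2, r^10}: (-2)*(1), {r^3, r^9}: (0)*(1), {r^4, r^8}: (2)*(1), {r^5, r^7}: (0)*(1), {s, sr^2, ...}: (0)*(1), {sr, sr^3, ...}: (0)*(1)
so (chi_7 * chi_1) takes values
  {e} -> 2, {r^6} -> -2, {r^1, r^11} -> 0, {r^2, r^10} -> -2, {r^3, r^9} -> 0, {r^4, r^8} -> 2, {r^5, r^7} -> 0, {s, sr^2, ...} -> 0, {sr, sr^3, ...} -> 0.
Now take the inner product of this character with each irreducible chi from the table, <chi_7*chi_1, chi> = (1/24) sum_C |C| (chi_7*chi_1)(C) conj(chi(C)):
  <chi_7*chi_1, chi_1> = (1/24)[1*(2)*conj(1) + 1*(-2)*conj(1) + 2*(0)*conj(1) + 2*(-2)*conj(1) + 2*(0)*conj(1) + 2*(2)*conj(1) + 2*(0)*conj(1) + 6*(0)*conj(1) + 6*(0)*conj(1)]
      = (1/24)[(2) + (-2) + (0) + (-4) + (0) + (4) + (0) + (0) + (0)] = 0/24 = 0
  <chi_7*chi_1, chi_2> = (1/24)[1*(2)*conj(1) + 1*(-2)*conj(1) + 2*(0)*conj(1) + 2*(-2)*conj(1) + 2*(0)*conj(1) + 2*(2)*conj(1) + 2*(0)*conj(1) + 6*(0)*conj(-1) + 6*(0)*conj(-1)]
      = (1/24)[(2) + (-2) + (0) + (-4) + (0) + (4) + (0) + (0) + (0)] = 0/24 = 0
  <chi_7*chi_1, chi_3> = (1/24)[1*(2)*conj(1) + 1*(-2)*conj(1) + 2*(0)*conj(-1) + 2*(-2)*conj(1) + 2*(0)*conj(-1) + 2*(2)*conj(1) + 2*(0)*conj(-1) + 6*(0)*conj(1) + 6*(0)*conj(-1)]
      = (1/24)[(2) + (-2) + (0) + (-4) + (0) + (4) + (0) + (0) + (0)] = 0/24 = 0
  <chi_7*chi_1, chi_4> = (1/24)[1*(2)*conj(1) + 1*(-2)*conj(1) + 2*(0)*conj(-1) + 2*(-2)*conj(1) + 2*(0)*conj(-1) + 2*(2)*conj(1) + 2*(0)*conj(-1) + 6*(0)*conj(-1) + 6*(0)*conj(1)]
      = (1/24)[(2) + (-2) + (0) + (-4) + (0) + (4) + (0) + (0) + (0)] = 0/24 = 0
  <chi_7*chi_1, chi_5> = (1/24)[1*(2)*conj(2) + 1*(-2)*conj(-2) + 2*(0)*conj(sqrt(3)) + 2*(-2)*conj(1) + 2*(0)*conj(0) + 2*(2)*conj(-1) + 2*(0)*conj(-sqrt(3)) + 6*(0)*conj(0) + 6*(0)*conj(0)]
      = (1/24)[(4) + (4) + (0) + (-4) + (0) + (-4) + (0) + (0) + (0)] = 0/24 = 0
  <chi_7*chi_1, chi_6> = (1/24)[1*(2)*conj(2) + 1*(-2)*conj(2) + 2*(0)*conj(1) + 2*(-2)*conj(-1) + 2*(0)*conj(-2) + 2*(2)*conj(-1) + 2*(0)*conj(1) + 6*(0)*conj(0) + 6*(0)*conj(0)]
      = (1/24)[(4) + (-4) + (0) + (4) + (0) + (-4) + (0) + (0) + (0)] = 0/24 = 0
  <chi_7*chi_1, chi_7> = (1/24)[1*(2)*conj(2) + 1*(-2)*conj(-2) + 2*(0)*conj(0) + 2*(-2)*conj(-2) + 2*(0)*conj(0) + 2*(2)*conj(2) + 2*(0)*conj(0) + 6*(0)*conj(0) + 6*(0)*conj(0)]
      = (1/24)[(4) + (4) + (0) + (8) + (0) + (8) + (0) + (0) + (0)] = 24/24 = 1
  <chi_7*chi_1, chi_8> = (1/24)[1*(2)*conj(2) + 1*(-2)*conj(2) + 2*(0)*conj(-1) + 2*(-2)*conj(-1) + 2*(0)*conj(2) + 2*(2)*conj(-1) + 2*(0)*conj(-1) + 6*(0)*conj(0) + 6*(0)*conj(0)]
      = (1/24)[(4) + (-4) + (0) + (4) + (0) + (-4) + (0) + (0) + (0)] = 0/24 = 0
  <chi_7*chi_1, chi_9> = (1/24)[1*(2)*conj(2) + 1*(-2)*conj(-2) + 2*(0)*conj(-sqrt(3)) + 2*(-2)*conj(1) + 2*(0)*conj(0) + 2*(2)*conj(-1) + 2*(0)*conj(sqrt(3)) + 6*(0)*conj(0) + 6*(0)*conj(0)]
      = (1/24)[(4) + (4) + (0) + (-4) + (0) + (-4) + (0) + (0) + (0)] = 0/24 = 0
Hence the multiplicities are chi_7: 1. Dimension check: dim(chi_7)*dim(chi_1) = 2*1 = 2 and sum (mult * dim) = 1*2 = 2.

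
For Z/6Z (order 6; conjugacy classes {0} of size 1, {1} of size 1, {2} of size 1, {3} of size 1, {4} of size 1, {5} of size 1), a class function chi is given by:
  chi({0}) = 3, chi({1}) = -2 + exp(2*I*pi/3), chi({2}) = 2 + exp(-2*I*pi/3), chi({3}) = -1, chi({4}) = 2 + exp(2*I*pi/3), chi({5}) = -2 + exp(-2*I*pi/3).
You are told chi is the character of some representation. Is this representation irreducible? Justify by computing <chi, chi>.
Not irreducible (reducible): <chi, chi> = 5 > 1.

Why: <chi, chi> = (1/|G|) sum_C |C| * |chi(C)|^2 = (1/6)[1*|3|^2 + 1*|-2 + exp(2*I*pi/3)|^2 + 1*|2 + exp(-2*I*pi/3)|^2 + 1*|-1|^2 + 1*|2 + exp(2*I*pi/3)|^2 + 1*|-2 + exp(-2*I*pi/3)|^2]
  = (1/6)[(9) + (7) + (3) + (1) + (3) + (7)] = 30/6 = 5.
(Exp terms are combined using exp(i*s)*conj(exp(i*t)) = exp(i*(s-t)), and sums of them are collapsed using the identity that for every m > 1 the m distinct m-th roots of unity sum to 0, e.g. 1 + exp(2*I*pi/3) + exp(-2*I*pi/3) = 0.)
A character is irreducible iff <chi, chi> = 1, so this representation is reducible.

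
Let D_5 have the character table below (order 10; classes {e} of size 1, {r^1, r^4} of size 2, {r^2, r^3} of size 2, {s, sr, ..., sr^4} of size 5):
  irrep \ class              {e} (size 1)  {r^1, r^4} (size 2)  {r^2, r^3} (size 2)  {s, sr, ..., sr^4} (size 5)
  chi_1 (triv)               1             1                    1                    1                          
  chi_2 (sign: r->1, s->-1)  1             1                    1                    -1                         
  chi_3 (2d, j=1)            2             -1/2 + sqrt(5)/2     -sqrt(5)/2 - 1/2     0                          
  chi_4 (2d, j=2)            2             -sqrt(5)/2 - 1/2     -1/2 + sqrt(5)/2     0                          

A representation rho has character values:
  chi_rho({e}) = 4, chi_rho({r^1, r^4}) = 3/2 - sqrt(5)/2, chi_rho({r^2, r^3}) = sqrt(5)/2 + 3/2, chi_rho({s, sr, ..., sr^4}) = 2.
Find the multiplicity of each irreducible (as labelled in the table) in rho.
Multiplicities: chi_1: 2, chi_2: 0, chi_3: 0, chi_4: 1.

Derivation: Use <chi_rho, chi> = (1/|G|) sum_C |C| * chi_rho(C) * conj(chi(C)) with |G| = 10 for each irreducible chi in the table:
  <chi_rho, chi_1> = (1/10)[1*(4)*conj(1) + 2*(3/2 - sqrt(5)/2)*conj(1) + 2*(sqrt(5)/2 + 3/2)*conj(1) + 5*(2)*conj(1)]
      = (1/10)[(4) + (3 - sqrt(5)) + (sqrt(5) + 3) + (10)] = 20/10 = 2
  <chi_rho, chi_2> = (1/10)[1*(4)*conj(1) + 2*(3/2 - sqrt(5)/2)*conj(1) + 2*(sqrt(5)/2 + 3/2)*conj(1) + 5*(2)*conj(-1)]
      = (1/10)[(4) + (3 - sqrt(5)) + (sqrt(5) + 3) + (-10)] = 0/10 = 0
  <chi_rho, chi_3> = (1/10)[1*(4)*conj(2) + 2*(3/2 - sqrt(5)/2)*conj(-1/2 + sqrt(5)/2) + 2*(sqrt(5)/2 + 3/2)*conj(-sqrt(5)/2 - 1/2) + 5*(2)*conj(0)]
      = (1/10)[(8) + (-4 + 2*sqrt(5)) + (-2*sqrt(5) - 4) + (0)] = 0/10 = 0
  <chi_rho, chi_4> = (1/10)[1*(4)*conj(2) + 2*(3/2 - sqrt(5)/2)*conj(-sqrt(5)/2 - 1/2) + 2*(sqrt(5)/2 + 3/2)*conj(-1/2 + sqrt(5)/2) + 5*(2)*conj(0)]
      = (1/10)[(8) + (1 - sqrt(5)) + (1 + sqrt(5)) + (0)] = 10/10 = 1
Dimension check: dim(rho) = sum (mult * dim) = 2*1 + 0*1 + 0*2 + 1*2 = 4 = chi_rho(e) = 4.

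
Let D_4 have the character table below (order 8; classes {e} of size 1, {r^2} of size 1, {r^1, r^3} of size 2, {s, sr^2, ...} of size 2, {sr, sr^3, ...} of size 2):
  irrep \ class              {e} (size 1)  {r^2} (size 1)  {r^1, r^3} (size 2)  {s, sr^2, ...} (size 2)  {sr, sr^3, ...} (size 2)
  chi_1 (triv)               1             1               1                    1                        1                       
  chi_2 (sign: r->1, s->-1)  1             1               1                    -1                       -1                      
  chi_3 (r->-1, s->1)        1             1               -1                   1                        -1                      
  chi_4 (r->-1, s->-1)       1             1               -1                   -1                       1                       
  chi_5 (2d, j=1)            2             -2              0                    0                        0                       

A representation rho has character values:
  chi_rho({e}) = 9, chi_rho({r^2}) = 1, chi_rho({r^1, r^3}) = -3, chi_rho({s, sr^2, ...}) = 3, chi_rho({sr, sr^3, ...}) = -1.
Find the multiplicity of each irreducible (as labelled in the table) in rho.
Multiplicities: chi_1: 1, chi_2: 0, chi_3: 3, chi_4: 1, chi_5: 2.

Solution. Use <chi_rho, chi> = (1/|G|) sum_C |C| * chi_rho(C) * conj(chi(C)) with |G| = 8 for each irreducible chi in the table:
  <chi_rho, chi_1> = (1/8)[1*(9)*conj(1) + 1*(1)*conj(1) + 2*(-3)*conj(1) + 2*(3)*conj(1) + 2*(-1)*conj(1)]
      = (1/8)[(9) + (1) + (-6) + (6) + (-2)] = 8/8 = 1
  <chi_rho, chi_2> = (1/8)[1*(9)*conj(1) + 1*(1)*conj(1) + 2*(-3)*conj(1) + 2*(3)*conj(-1) + 2*(-1)*conj(-1)]
      = (1/8)[(9) + (1) + (-6) + (-6) + (2)] = 0/8 = 0
  <chi_rho, chi_3> = (1/8)[1*(9)*conj(1) + 1*(1)*conj(1) + 2*(-3)*conj(-1) + 2*(3)*conj(1) + 2*(-1)*conj(-1)]
      = (1/8)[(9) + (1) + (6) + (6) + (2)] = 24/8 = 3
  <chi_rho, chi_4> = (1/8)[1*(9)*conj(1) + 1*(1)*conj(1) + 2*(-3)*conj(-1) + 2*(3)*conj(-1) + 2*(-1)*conj(1)]
      = (1/8)[(9) + (1) + (6) + (-6) + (-2)] = 8/8 = 1
  <chi_rho, chi_5> = (1/8)[1*(9)*conj(2) + 1*(1)*conj(-2) + 2*(-3)*conj(0) + 2*(3)*conj(0) + 2*(-1)*conj(0)]
      = (1/8)[(18) + (-2) + (0) + (0) + (0)] = 16/8 = 2
Dimension check: dim(rho) = sum (mult * dim) = 1*1 + 0*1 + 3*1 + 1*1 + 2*2 = 9 = chi_rho(e) = 9.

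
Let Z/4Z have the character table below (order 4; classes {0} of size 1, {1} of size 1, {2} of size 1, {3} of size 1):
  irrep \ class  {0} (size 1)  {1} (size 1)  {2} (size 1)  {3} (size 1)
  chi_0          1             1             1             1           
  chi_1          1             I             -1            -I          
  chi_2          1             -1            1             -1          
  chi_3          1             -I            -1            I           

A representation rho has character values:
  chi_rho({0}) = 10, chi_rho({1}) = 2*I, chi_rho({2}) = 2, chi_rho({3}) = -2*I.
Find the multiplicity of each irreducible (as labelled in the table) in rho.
Multiplicities: chi_0: 3, chi_1: 3, chi_2: 3, chi_3: 1.

Proof sketch: Use <chi_rho, chi> = (1/|G|) sum_C |C| * chi_rho(C) * conj(chi(C)) with |G| = 4 for each irreducible chi in the table:
  <chi_rho, chi_0> = (1/4)[1*(10)*conj(1) + 1*(2*I)*conj(1) + 1*(2)*conj(1) + 1*(-2*I)*conj(1)]
      = (1/4)[(10) + (2*I) + (2) + (-2*I)] = 12/4 = 3
  <chi_rho, chi_1> = (1/4)[1*(10)*conj(1) + 1*(2*I)*conj(I) + 1*(2)*conj(-1) + 1*(-2*I)*conj(-I)]
      = (1/4)[(10) + (2) + (-2) + (2)] = 12/4 = 3
  <chi_rho, chi_2> = (1/4)[1*(10)*conj(1) + 1*(2*I)*conj(-1) + 1*(2)*conj(1) + 1*(-2*I)*conj(-1)]
      = (1/4)[(10) + (-2*I) + (2) + (2*I)] = 12/4 = 3
  <chi_rho, chi_3> = (1/4)[1*(10)*conj(1) + 1*(2*I)*conj(-I) + 1*(2)*conj(-1) + 1*(-2*I)*conj(I)]
      = (1/4)[(10) + (-2) + (-2) + (-2)] = 4/4 = 1
(Exp terms are combined using exp(i*s)*conj(exp(i*t)) = exp(i*(s-t)), and sums of them are collapsed using the identity that for every m > 1 the m distinct m-th roots of unity sum to 0, e.g. 1 + exp(2*I*pi/3) + exp(-2*I*pi/3) = 0.)
Dimension check: dim(rho) = sum (mult * dim) = 3*1 + 3*1 + 3*1 + 1*1 = 10 = chi_rho(e) = 10.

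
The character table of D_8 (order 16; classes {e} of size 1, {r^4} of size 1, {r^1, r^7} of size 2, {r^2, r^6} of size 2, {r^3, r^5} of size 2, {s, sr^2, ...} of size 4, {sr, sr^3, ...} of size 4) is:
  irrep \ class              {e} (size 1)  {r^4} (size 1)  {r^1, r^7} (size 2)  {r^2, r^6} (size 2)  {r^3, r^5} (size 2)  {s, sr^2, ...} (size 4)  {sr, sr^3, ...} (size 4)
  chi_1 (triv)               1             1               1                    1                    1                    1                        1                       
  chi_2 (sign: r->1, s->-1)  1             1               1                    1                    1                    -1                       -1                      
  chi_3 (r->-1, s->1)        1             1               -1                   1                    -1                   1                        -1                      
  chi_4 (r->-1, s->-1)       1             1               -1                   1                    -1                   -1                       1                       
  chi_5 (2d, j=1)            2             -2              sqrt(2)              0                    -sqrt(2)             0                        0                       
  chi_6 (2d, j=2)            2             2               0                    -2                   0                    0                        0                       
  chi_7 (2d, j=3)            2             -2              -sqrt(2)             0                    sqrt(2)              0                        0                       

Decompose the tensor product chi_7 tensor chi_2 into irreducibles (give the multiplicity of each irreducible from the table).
chi_7 tensor chi_2 = chi_7 (all other irreducibles have multiplicity 0).

The character of a tensor product is the pointwise product (chi_7 * chi_2)(C) = chi_7(C) * chi_2(C):
  {e}: (2)*(1), {r^4}: (-2)*(1), {r^1, r^7}: (-sqrt(2))*(1), {r^2, r^6}: (0)*(1), {r^3, r^5}: (sqrt(2))*(1), {s, sr^2, ...}: (0)*(-1), {sr, sr^3, ...}: (0)*(-1)
so (chi_7 * chi_2) takes values
  {e} -> 2, {r^4} -> -2, {r^1, r^7} -> -sqrt(2), {r^2, r^6} -> 0, {r^3, r^5} -> sqrt(2), {s, sr^2, ...} -> 0, {sr, sr^3, ...} -> 0.
Now take the inner product of this character with each irreducible chi from the table, <chi_7*chi_2, chi> = (1/16) sum_C |C| (chi_7*chi_2)(C) conj(chi(C)):
  <chi_7*chi_2, chi_1> = (1/16)[1*(2)*conj(1) + 1*(-2)*conj(1) + 2*(-sqrt(2))*conj(1) + 2*(0)*conj(1) + 2*(sqrt(2))*conj(1) + 4*(0)*conj(1) + 4*(0)*conj(1)]
      = (1/16)[(2) + (-2) + (-2*sqrt(2)) + (0) + (2*sqrt(2)) + (0) + (0)] = 0/16 = 0
  <chi_7*chi_2, chi_2> = (1/16)[1*(2)*conj(1) + 1*(-2)*conj(1) + 2*(-sqrt(2))*conj(1) + 2*(0)*conj(1) + 2*(sqrt(2))*conj(1) + 4*(0)*conj(-1) + 4*(0)*conj(-1)]
      = (1/16)[(2) + (-2) + (-2*sqrt(2)) + (0) + (2*sqrt(2)) + (0) + (0)] = 0/16 = 0
  <chi_7*chi_2, chi_3> = (1/16)[1*(2)*conj(1) + 1*(-2)*conj(1) + 2*(-sqrt(2))*conj(-1) + 2*(0)*conj(1) + 2*(sqrt(2))*conj(-1) + 4*(0)*conj(1) + 4*(0)*conj(-1)]
      = (1/16)[(2) + (-2) + (2*sqrt(2)) + (0) + (-2*sqrt(2)) + (0) + (0)] = 0/16 = 0
  <chi_7*chi_2, chi_4> = (1/16)[1*(2)*conj(1) + 1*(-2)*conj(1) + 2*(-sqrt(2))*conj(-1) + 2*(0)*conj(1) + 2*(sqrt(2))*conj(-1) + 4*(0)*conj(-1) + 4*(0)*conj(1)]
      = (1/16)[(2) + (-2) + (2*sqrt(2)) + (0) + (-2*sqrt(2)) + (0) + (0)] = 0/16 = 0
  <chi_7*chi_2, chi_5> = (1/16)[1*(2)*conj(2) + 1*(-2)*conj(-2) + 2*(-sqrt(2))*conj(sqrt(2)) + 2*(0)*conj(0) + 2*(sqrt(2))*conj(-sqrt(2)) + 4*(0)*conj(0) + 4*(0)*conj(0)]
      = (1/16)[(4) + (4) + (-4) + (0) + (-4) + (0) + (0)] = 0/16 = 0
  <chi_7*chi_2, chi_6> = (1/16)[1*(2)*conj(2) + 1*(-2)*conj(2) + 2*(-sqrt(2))*conj(0) + 2*(0)*conj(-2) + 2*(sqrt(2))*conj(0) + 4*(0)*conj(0) + 4*(0)*conj(0)]
      = (1/16)[(4) + (-4) + (0) + (0) + (0) + (0) + (0)] = 0/16 = 0
  <chi_7*chi_2, chi_7> = (1/16)[1*(2)*conj(2) + 1*(-2)*conj(-2) + 2*(-sqrt(2))*conj(-sqrt(2)) + 2*(0)*conj(0) + 2*(sqrt(2))*conj(sqrt(2)) + 4*(0)*conj(0) + 4*(0)*conj(0)]
      = (1/16)[(4) + (4) + (4) + (0) + (4) + (0) + (0)] = 16/16 = 1
Hence the multiplicities are chi_7: 1. Dimension check: dim(chi_7)*dim(chi_2) = 2*1 = 2 and sum (mult * dim) = 1*2 = 2.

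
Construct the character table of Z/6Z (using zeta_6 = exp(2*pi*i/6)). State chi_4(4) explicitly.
Character table of Z/6Z (irreps indexed chi_0,...,chi_5 with chi_k(m) = zeta_6^(k*m), zeta_6 = exp(2*pi*i/6)):
  irrep \ class  {0} (size 1)  {1} (size 1)    {2} (size 1)    {3} (size 1)  {4} (size 1)    {5} (size 1)  
  chi_0          1             1               1               1             1               1             
  chi_1          1             exp(I*pi/3)     exp(2*I*pi/3)   -1            exp(-2*I*pi/3)  exp(-I*pi/3)  
  chi_2          1             exp(2*I*pi/3)   exp(-2*I*pi/3)  1             exp(2*I*pi/3)   exp(-2*I*pi/3)
  chi_3          1             -1              1               -1            1               -1            
  chi_4          1             exp(-2*I*pi/3)  exp(2*I*pi/3)   1             exp(-2*I*pi/3)  exp(2*I*pi/3) 
  chi_5          1             exp(-I*pi/3)    exp(-2*I*pi/3)  -1            exp(2*I*pi/3)   exp(I*pi/3)   

Spot check: chi_4(4) = zeta_6^(4*4) = zeta_6^16 = exp(-2*I*pi/3).

Why: Z/6Z is abelian, so all 6 irreducible complex representations are 1-dimensional. They are given by chi_k(m) = zeta_6^(k*m) for k = 0,...,5. Row orthogonality: sum_m chi_k(m) conj(chi_l(m)) = 6 * [k = l].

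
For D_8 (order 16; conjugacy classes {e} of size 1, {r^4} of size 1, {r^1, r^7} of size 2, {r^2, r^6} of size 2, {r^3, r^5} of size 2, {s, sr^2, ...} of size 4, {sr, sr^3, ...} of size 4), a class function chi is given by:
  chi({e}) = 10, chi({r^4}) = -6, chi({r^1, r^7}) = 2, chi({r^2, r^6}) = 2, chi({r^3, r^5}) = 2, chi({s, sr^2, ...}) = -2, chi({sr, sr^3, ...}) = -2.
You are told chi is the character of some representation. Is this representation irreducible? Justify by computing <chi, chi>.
Not irreducible (reducible): <chi, chi> = 12 > 1.

Why: <chi, chi> = (1/|G|) sum_C |C| * |chi(C)|^2 = (1/16)[1*|10|^2 + 1*|-6|^2 + 2*|2|^2 + 2*|2|^2 + 2*|2|^2 + 4*|-2|^2 + 4*|-2|^2]
  = (1/16)[(100) + (36) + (8) + (8) + (8) + (16) + (16)] = 192/16 = 12.
A character is irreducible iff <chi, chi> = 1, so this representation is reducible.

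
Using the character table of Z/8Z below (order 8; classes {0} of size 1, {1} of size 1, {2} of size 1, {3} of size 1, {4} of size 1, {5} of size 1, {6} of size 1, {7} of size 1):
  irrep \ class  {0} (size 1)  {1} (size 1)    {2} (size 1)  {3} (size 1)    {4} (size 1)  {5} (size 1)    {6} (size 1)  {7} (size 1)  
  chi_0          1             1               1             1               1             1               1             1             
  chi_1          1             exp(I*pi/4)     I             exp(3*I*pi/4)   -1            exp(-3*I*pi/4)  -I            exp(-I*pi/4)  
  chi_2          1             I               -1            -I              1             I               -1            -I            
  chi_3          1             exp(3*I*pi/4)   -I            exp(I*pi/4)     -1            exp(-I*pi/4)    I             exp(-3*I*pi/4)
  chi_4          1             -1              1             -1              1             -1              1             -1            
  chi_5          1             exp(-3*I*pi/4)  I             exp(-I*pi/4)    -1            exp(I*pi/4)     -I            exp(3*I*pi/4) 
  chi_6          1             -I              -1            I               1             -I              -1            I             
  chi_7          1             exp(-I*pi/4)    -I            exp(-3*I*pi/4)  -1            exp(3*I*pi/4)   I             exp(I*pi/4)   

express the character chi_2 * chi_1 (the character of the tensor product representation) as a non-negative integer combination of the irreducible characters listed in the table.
chi_2 tensor chi_1 = chi_3 (all other irreducibles have multiplicity 0).

Reasoning: The character of a tensor product is the pointwise product (chi_2 * chi_1)(C) = chi_2(C) * chi_1(C):
  {0}: (1)*(1), {1}: (I)*(exp(I*pi/4)), {2}: (-1)*(I), {3}: (-I)*(exp(3*I*pi/4)), {4}: (1)*(-1), {5}: (I)*(exp(-3*I*pi/4)), {6}: (-1)*(-I), {7}: (-I)*(exp(-I*pi/4))
so (chi_2 * chi_1) takes values
  {0} -> 1, {1} -> exp(3*I*pi/4), {2} -> -I, {3} -> -exp(-3*I*pi/4), {4} -> -1, {5} -> exp(-I*pi/4), {6} -> I, {7} -> -exp(I*pi/4).
Now take the inner product of this character with each irreducible chi from the table, <chi_2*chi_1, chi> = (1/8) sum_C |C| (chi_2*chi_1)(C) conj(chi(C)):
  <chi_2*chi_1, chi_0> = (1/8)[1*(1)*conj(1) + 1*(exp(3*I*pi/4))*conj(1) + 1*(-I)*conj(1) + 1*(-exp(-3*I*pi/4))*conj(1) + 1*(-1)*conj(1) + 1*(exp(-I*pi/4))*conj(1) + 1*(I)*conj(1) + 1*(-exp(I*pi/4))*conj(1)]
      = (1/8)[(1) + (exp(3*I*pi/4)) + (-I) + (-exp(-3*I*pi/4)) + (-1) + (exp(-I*pi/4)) + (I) + (-exp(I*pi/4))] = 0/8 = 0
  <chi_2*chi_1, chi_1> = (1/8)[1*(1)*conj(1) + 1*(exp(3*I*pi/4))*conj(exp(I*pi/4)) + 1*(-I)*conj(I) + 1*(-exp(-3*I*pi/4))*conj(exp(3*I*pi/4)) + 1*(-1)*conj(-1) + 1*(exp(-I*pi/4))*conj(exp(-3*I*pi/4)) + 1*(I)*conj(-I) + 1*(-exp(I*pi/4))*conj(exp(-I*pi/4))]
      = (1/8)[(1) + (I) + (-1) + (-I) + (1) + (I) + (-1) + (-I)] = 0/8 = 0
  <chi_2*chi_1, chi_2> = (1/8)[1*(1)*conj(1) + 1*(exp(3*I*pi/4))*conj(I) + 1*(-I)*conj(-1) + 1*(-exp(-3*I*pi/4))*conj(-I) + 1*(-1)*conj(1) + 1*(exp(-I*pi/4))*conj(I) + 1*(I)*conj(-1) + 1*(-exp(I*pi/4))*conj(-I)]
      = (1/8)[(1) + (-exp(-3*I*pi/4)) + (I) + (-exp(-I*pi/4)) + (-1) + (-exp(I*pi/4)) + (-I) + (-exp(3*I*pi/4))] = 0/8 = 0
  <chi_2*chi_1, chi_3> = (1/8)[1*(1)*conj(1) + 1*(exp(3*I*pi/4))*conj(exp(3*I*pi/4)) + 1*(-I)*conj(-I) + 1*(-exp(-3*I*pi/4))*conj(exp(I*pi/4)) + 1*(-1)*conj(-1) + 1*(exp(-I*pi/4))*conj(exp(-I*pi/4)) + 1*(I)*conj(I) + 1*(-exp(I*pi/4))*conj(exp(-3*I*pi/4))]
      = (1/8)[(1) + (1) + (1) + (1) + (1) + (1) + (1) + (1)] = 8/8 = 1
  <chi_2*chi_1, chi_4> = (1/8)[1*(1)*conj(1) + 1*(exp(3*I*pi/4))*conj(-1) + 1*(-I)*conj(1) + 1*(-exp(-3*I*pi/4))*conj(-1) + 1*(-1)*conj(1) + 1*(exp(-I*pi/4))*conj(-1) + 1*(I)*conj(1) + 1*(-exp(I*pi/4))*conj(-1)]
      = (1/8)[(1) + (-exp(3*I*pi/4)) + (-I) + (exp(-3*I*pi/4)) + (-1) + (-exp(-I*pi/4)) + (I) + (exp(I*pi/4))] = 0/8 = 0
  <chi_2*chi_1, chi_5> = (1/8)[1*(1)*conj(1) + 1*(exp(3*I*pi/4))*conj(exp(-3*I*pi/4)) + 1*(-I)*conj(I) + 1*(-exp(-3*I*pi/4))*conj(exp(-I*pi/4)) + 1*(-1)*conj(-1) + 1*(exp(-I*pi/4))*conj(exp(I*pi/4)) + 1*(I)*conj(-I) + 1*(-exp(I*pi/4))*conj(exp(3*I*pi/4))]
      = (1/8)[(1) + (-I) + (-1) + (I) + (1) + (-I) + (-1) + (I)] = 0/8 = 0
  <chi_2*chi_1, chi_6> = (1/8)[1*(1)*conj(1) + 1*(exp(3*I*pi/4))*conj(-I) + 1*(-I)*conj(-1) + 1*(-exp(-3*I*pi/4))*conj(I) + 1*(-1)*conj(1) + 1*(exp(-I*pi/4))*conj(-I) + 1*(I)*conj(-1) + 1*(-exp(I*pi/4))*conj(I)]
      = (1/8)[(1) + (exp(-3*I*pi/4)) + (I) + (exp(-I*pi/4)) + (-1) + (exp(I*pi/4)) + (-I) + (exp(3*I*pi/4))] = 0/8 = 0
  <chi_2*chi_1, chi_7> = (1/8)[1*(1)*conj(1) + 1*(exp(3*I*pi/4))*conj(exp(-I*pi/4)) + 1*(-I)*conj(-I) + 1*(-exp(-3*I*pi/4))*conj(exp(-3*I*pi/4)) + 1*(-1)*conj(-1) + 1*(exp(-I*pi/4))*conj(exp(3*I*pi/4)) + 1*(I)*conj(I) + 1*(-exp(I*pi/4))*conj(exp(I*pi/4))]
      = (1/8)[(1) + (-1) + (1) + (-1) + (1) + (-1) + (1) + (-1)] = 0/8 = 0
(Exp terms are combined using exp(i*s)*conj(exp(i*t)) = exp(i*(s-t)), and sums of them are collapsed using the identity that for every m > 1 the m distinct m-th roots of unity sum to 0, e.g. 1 + exp(2*I*pi/3) + exp(-2*I*pi/3) = 0.)
Hence the multiplicities are chi_3: 1. Dimension check: dim(chi_2)*dim(chi_1) = 1*1 = 1 and sum (mult * dim) = 1*1 = 1.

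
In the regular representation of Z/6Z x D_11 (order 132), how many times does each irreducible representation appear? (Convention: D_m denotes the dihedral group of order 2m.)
Each irreducible V_i of dimension d_i appears with multiplicity d_i, i.e. rho_reg = (direct sum over all irreducibles V_i) d_i V_i. The irreducible dimensions for Z/6Z x D_11 are 1, 1, 1, 1, 1, 1, 1, 1, 1, 1, 1, 1, 2, 2, 2, 2, 2, 2, 2, 2, 2, 2, 2, 2, 2, 2, 2, 2, 2, 2, 2, 2, 2, 2, 2, 2, 2, 2, 2, 2, 2, 2: 12 irreducibles of dimension 1, each with multiplicity 1; 30 irreducibles of dimension 2, each with multiplicity 2. Total dimension 12*1*1 + 30*2*2 = 132 = |G|.

Working: General theorem: in the regular representation of a finite group G, each irreducible appears with multiplicity equal to its dimension. Check: dim(rho_reg) = sum d_i^2 = 1 + 1 + 1 + 1 + 1 + 1 + 1 + 1 + 1 + 1 + 1 + 1 + 4 + 4 + 4 + 4 + 4 + 4 + 4 + 4 + 4 + 4 + 4 + 4 + 4 + 4 + 4 + 4 + 4 + 4 + 4 + 4 + 4 + 4 + 4 + 4 + 4 + 4 + 4 + 4 + 4 + 4 = 132 = |G|.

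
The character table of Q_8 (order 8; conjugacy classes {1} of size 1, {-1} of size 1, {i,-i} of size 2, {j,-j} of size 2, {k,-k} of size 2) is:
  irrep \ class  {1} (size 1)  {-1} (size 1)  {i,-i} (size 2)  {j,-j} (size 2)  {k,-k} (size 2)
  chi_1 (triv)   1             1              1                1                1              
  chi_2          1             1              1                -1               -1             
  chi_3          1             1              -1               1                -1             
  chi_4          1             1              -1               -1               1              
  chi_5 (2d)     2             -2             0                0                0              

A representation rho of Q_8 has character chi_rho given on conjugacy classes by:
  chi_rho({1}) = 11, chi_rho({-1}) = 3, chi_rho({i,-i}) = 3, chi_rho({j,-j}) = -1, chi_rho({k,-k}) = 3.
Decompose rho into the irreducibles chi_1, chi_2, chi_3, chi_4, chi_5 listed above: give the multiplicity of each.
Multiplicities: chi_1: 3, chi_2: 2, chi_3: 0, chi_4: 2, chi_5: 2.

Argument: Use <chi_rho, chi> = (1/|G|) sum_C |C| * chi_rho(C) * conj(chi(C)) with |G| = 8 for each irreducible chi in the table:
  <chi_rho, chi_1> = (1/8)[1*(11)*conj(1) + 1*(3)*conj(1) + 2*(3)*conj(1) + 2*(-1)*conj(1) + 2*(3)*conj(1)]
      = (1/8)[(11) + (3) + (6) + (-2) + (6)] = 24/8 = 3
  <chi_rho, chi_2> = (1/8)[1*(11)*conj(1) + 1*(3)*conj(1) + 2*(3)*conj(1) + 2*(-1)*conj(-1) + 2*(3)*conj(-1)]
      = (1/8)[(11) + (3) + (6) + (2) + (-6)] = 16/8 = 2
  <chi_rho, chi_3> = (1/8)[1*(11)*conj(1) + 1*(3)*conj(1) + 2*(3)*conj(-1) + 2*(-1)*conj(1) + 2*(3)*conj(-1)]
      = (1/8)[(11) + (3) + (-6) + (-2) + (-6)] = 0/8 = 0
  <chi_rho, chi_4> = (1/8)[1*(11)*conj(1) + 1*(3)*conj(1) + 2*(3)*conj(-1) + 2*(-1)*conj(-1) + 2*(3)*conj(1)]
      = (1/8)[(11) + (3) + (-6) + (2) + (6)] = 16/8 = 2
  <chi_rho, chi_5> = (1/8)[1*(11)*conj(2) + 1*(3)*conj(-2) + 2*(3)*conj(0) + 2*(-1)*conj(0) + 2*(3)*conj(0)]
      = (1/8)[(22) + (-6) + (0) + (0) + (0)] = 16/8 = 2
Dimension check: dim(rho) = sum (mult * dim) = 3*1 + 2*1 + 0*1 + 2*1 + 2*2 = 11 = chi_rho(e) = 11.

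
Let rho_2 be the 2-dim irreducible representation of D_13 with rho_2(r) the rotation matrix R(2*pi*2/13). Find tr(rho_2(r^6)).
chi_{rho_2}(r^6) = 2*cos(2*pi*2*6/13) = 2*cos(2*pi/13)

Justification: rho_2(r^6) is rotation by angle 2*pi*2*6/13, whose trace is 2*cos(2*pi*2*6/13) = 2*cos(2*pi/13).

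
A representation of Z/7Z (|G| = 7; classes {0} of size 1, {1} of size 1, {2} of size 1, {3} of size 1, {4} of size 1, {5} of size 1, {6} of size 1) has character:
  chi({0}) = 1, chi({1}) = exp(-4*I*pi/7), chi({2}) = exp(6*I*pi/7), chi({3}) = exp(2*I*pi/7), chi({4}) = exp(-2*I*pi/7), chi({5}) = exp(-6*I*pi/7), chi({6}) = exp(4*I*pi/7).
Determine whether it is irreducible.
Irreducible: <chi, chi> = 1.

Details: <chi, chi> = (1/|G|) sum_C |C| * |chi(C)|^2 = (1/7)[1*|1|^2 + 1*|exp(-4*I*pi/7)|^2 + 1*|exp(6*I*pi/7)|^2 + 1*|exp(2*I*pi/7)|^2 + 1*|exp(-2*I*pi/7)|^2 + 1*|exp(-6*I*pi/7)|^2 + 1*|exp(4*I*pi/7)|^2]
  = (1/7)[(1) + (1) + (1) + (1) + (1) + (1) + (1)] = 7/7 = 1.
(Exp terms are combined using exp(i*s)*conj(exp(i*t)) = exp(i*(s-t)), and sums of them are collapsed using the identity that for every m > 1 the m distinct m-th roots of unity sum to 0, e.g. 1 + exp(2*I*pi/3) + exp(-2*I*pi/3) = 0.)
A character is irreducible iff <chi, chi> = 1, so this representation is irreducible.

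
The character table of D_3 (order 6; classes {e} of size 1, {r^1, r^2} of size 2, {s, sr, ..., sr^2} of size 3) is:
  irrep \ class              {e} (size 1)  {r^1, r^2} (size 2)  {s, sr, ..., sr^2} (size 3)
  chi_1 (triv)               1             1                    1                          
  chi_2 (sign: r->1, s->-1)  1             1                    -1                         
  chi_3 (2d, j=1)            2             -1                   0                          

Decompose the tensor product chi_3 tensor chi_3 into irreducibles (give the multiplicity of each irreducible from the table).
chi_3 tensor chi_3 = chi_1 + chi_2 + chi_3 (all other irreducibles have multiplicity 0).

Derivation: The character of a tensor product is the pointwise product (chi_3 * chi_3)(C) = chi_3(C) * chi_3(C):
  {e}: (2)*(2), {r^1, r^2}: (-1)*(-1), {s, sr, ..., sr^2}: (0)*(0)
so (chi_3 * chi_3) takes values
  {e} -> 4, {r^1, r^2} -> 1, {s, sr, ..., sr^2} -> 0.
Now take the inner product of this character with each irreducible chi from the table, <chi_3*chi_3, chi> = (1/6) sum_C |C| (chi_3*chi_3)(C) conj(chi(C)):
  <chi_3*chi_3, chi_1> = (1/6)[1*(4)*conj(1) + 2*(1)*conj(1) + 3*(0)*conj(1)]
      = (1/6)[(4) + (2) + (0)] = 6/6 = 1
  <chi_3*chi_3, chi_2> = (1/6)[1*(4)*conj(1) + 2*(1)*conj(1) + 3*(0)*conj(-1)]
      = (1/6)[(4) + (2) + (0)] = 6/6 = 1
  <chi_3*chi_3, chi_3> = (1/6)[1*(4)*conj(2) + 2*(1)*conj(-1) + 3*(0)*conj(0)]
      = (1/6)[(8) + (-2) + (0)] = 6/6 = 1
Hence the multiplicities are chi_1: 1, chi_2: 1, chi_3: 1. Dimension check: dim(chi_3)*dim(chi_3) = 2*2 = 4 and sum (mult * dim) = 1*1 + 1*1 + 1*2 = 4.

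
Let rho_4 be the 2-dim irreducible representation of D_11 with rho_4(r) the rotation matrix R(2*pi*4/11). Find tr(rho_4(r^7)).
chi_{rho_4}(r^7) = 2*cos(2*pi*4*7/11) = -2*cos(pi/11)

Argument: rho_4(r^7) is rotation by angle 2*pi*4*7/11, whose trace is 2*cos(2*pi*4*7/11) = -2*cos(pi/11).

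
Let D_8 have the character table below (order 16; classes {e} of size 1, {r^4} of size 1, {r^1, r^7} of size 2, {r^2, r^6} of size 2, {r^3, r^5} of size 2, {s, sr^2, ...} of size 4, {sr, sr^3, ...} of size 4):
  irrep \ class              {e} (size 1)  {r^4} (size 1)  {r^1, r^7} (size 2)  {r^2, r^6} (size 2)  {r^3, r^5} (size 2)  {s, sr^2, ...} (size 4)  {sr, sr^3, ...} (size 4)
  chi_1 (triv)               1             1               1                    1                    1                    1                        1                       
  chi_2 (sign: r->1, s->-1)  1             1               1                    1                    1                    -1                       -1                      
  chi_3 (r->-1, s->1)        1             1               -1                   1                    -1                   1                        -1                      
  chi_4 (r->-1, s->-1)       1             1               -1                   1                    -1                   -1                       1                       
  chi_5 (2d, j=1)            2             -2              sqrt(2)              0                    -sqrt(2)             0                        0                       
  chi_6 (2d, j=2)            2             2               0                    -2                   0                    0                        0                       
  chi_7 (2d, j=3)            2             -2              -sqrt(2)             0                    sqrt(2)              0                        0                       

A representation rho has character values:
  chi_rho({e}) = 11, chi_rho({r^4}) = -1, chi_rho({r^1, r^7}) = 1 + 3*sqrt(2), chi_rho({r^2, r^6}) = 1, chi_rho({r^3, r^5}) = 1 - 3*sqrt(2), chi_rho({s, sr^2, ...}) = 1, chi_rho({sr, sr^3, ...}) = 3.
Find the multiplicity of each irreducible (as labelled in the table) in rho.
Multiplicities: chi_1: 2, chi_2: 0, chi_3: 0, chi_4: 1, chi_5: 3, chi_6: 1, chi_7: 0.

Working: Use <chi_rho, chi> = (1/|G|) sum_C |C| * chi_rho(C) * conj(chi(C)) with |G| = 16 for each irreducible chi in the table:
  <chi_rho, chi_1> = (1/16)[1*(11)*conj(1) + 1*(-1)*conj(1) + 2*(1 + 3*sqrt(2))*conj(1) + 2*(1)*conj(1) + 2*(1 - 3*sqrt(2))*conj(1) + 4*(1)*conj(1) + 4*(3)*conj(1)]
      = (1/16)[(11) + (-1) + (2 + 6*sqrt(2)) + (2) + (2 - 6*sqrt(2)) + (4) + (12)] = 32/16 = 2
  <chi_rho, chi_2> = (1/16)[1*(11)*conj(1) + 1*(-1)*conj(1) + 2*(1 + 3*sqrt(2))*conj(1) + 2*(1)*conj(1) + 2*(1 - 3*sqrt(2))*conj(1) + 4*(1)*conj(-1) + 4*(3)*conj(-1)]
      = (1/16)[(11) + (-1) + (2 + 6*sqrt(2)) + (2) + (2 - 6*sqrt(2)) + (-4) + (-12)] = 0/16 = 0
  <chi_rho, chi_3> = (1/16)[1*(11)*conj(1) + 1*(-1)*conj(1) + 2*(1 + 3*sqrt(2))*conj(-1) + 2*(1)*conj(1) + 2*(1 - 3*sqrt(2))*conj(-1) + 4*(1)*conj(1) + 4*(3)*conj(-1)]
      = (1/16)[(11) + (-1) + (-6*sqrt(2) - 2) + (2) + (-2 + 6*sqrt(2)) + (4) + (-12)] = 0/16 = 0
  <chi_rho, chi_4> = (1/16)[1*(11)*conj(1) + 1*(-1)*conj(1) + 2*(1 + 3*sqrt(2))*conj(-1) + 2*(1)*conj(1) + 2*(1 - 3*sqrt(2))*conj(-1) + 4*(1)*conj(-1) + 4*(3)*conj(1)]
      = (1/16)[(11) + (-1) + (-6*sqrt(2) - 2) + (2) + (-2 + 6*sqrt(2)) + (-4) + (12)] = 16/16 = 1
  <chi_rho, chi_5> = (1/16)[1*(11)*conj(2) + 1*(-1)*conj(-2) + 2*(1 + 3*sqrt(2))*conj(sqrt(2)) + 2*(1)*conj(0) + 2*(1 - 3*sqrt(2))*conj(-sqrt(2)) + 4*(1)*conj(0) + 4*(3)*conj(0)]
      = (1/16)[(22) + (2) + (2*sqrt(2) + 12) + (0) + (12 - 2*sqrt(2)) + (0) + (0)] = 48/16 = 3
  <chi_rho, chi_6> = (1/16)[1*(11)*conj(2) + 1*(-1)*conj(2) + 2*(1 + 3*sqrt(2))*conj(0) + 2*(1)*conj(-2) + 2*(1 - 3*sqrt(2))*conj(0) + 4*(1)*conj(0) + 4*(3)*conj(0)]
      = (1/16)[(22) + (-2) + (0) + (-4) + (0) + (0) + (0)] = 16/16 = 1
  <chi_rho, chi_7> = (1/16)[1*(11)*conj(2) + 1*(-1)*conj(-2) + 2*(1 + 3*sqrt(2))*conj(-sqrt(2)) + 2*(1)*conj(0) + 2*(1 - 3*sqrt(2))*conj(sqrt(2)) + 4*(1)*conj(0) + 4*(3)*conj(0)]
      = (1/16)[(22) + (2) + (-12 - 2*sqrt(2)) + (0) + (-12 + 2*sqrt(2)) + (0) + (0)] = 0/16 = 0
Dimension check: dim(rho) = sum (mult * dim) = 2*1 + 0*1 + 0*1 + 1*1 + 3*2 + 1*2 + 0*2 = 11 = chi_rho(e) = 11.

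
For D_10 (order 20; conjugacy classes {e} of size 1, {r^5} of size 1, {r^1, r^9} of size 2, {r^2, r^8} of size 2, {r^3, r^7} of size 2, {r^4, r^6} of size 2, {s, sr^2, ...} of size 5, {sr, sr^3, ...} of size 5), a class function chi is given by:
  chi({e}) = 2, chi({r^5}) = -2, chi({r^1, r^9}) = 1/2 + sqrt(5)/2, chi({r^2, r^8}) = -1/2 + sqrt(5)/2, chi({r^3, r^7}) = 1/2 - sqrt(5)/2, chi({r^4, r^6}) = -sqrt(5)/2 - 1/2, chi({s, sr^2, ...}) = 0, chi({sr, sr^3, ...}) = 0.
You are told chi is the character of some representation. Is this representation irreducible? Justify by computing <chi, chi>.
Irreducible: <chi, chi> = 1.

Details: <chi, chi> = (1/|G|) sum_C |C| * |chi(C)|^2 = (1/20)[1*|2|^2 + 1*|-2|^2 + 2*|1/2 + sqrt(5)/2|^2 + 2*|-1/2 + sqrt(5)/2|^2 + 2*|1/2 - sqrt(5)/2|^2 + 2*|-sqrt(5)/2 - 1/2|^2 + 5*|0|^2 + 5*|0|^2]
  = (1/20)[(4) + (4) + (sqrt(5) + 3) + (3 - sqrt(5)) + (3 - sqrt(5)) + (sqrt(5) + 3) + (0) + (0)] = 20/20 = 1.
A character is irreducible iff <chi, chi> = 1, so this representation is irreducible.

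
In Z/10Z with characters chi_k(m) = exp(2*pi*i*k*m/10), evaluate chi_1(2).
chi_1(2) = zeta_10^2 = exp(2*I*pi/5)

Why: chi_1(2) = zeta_10^(1*2) = zeta_10^2. Since zeta_10^10 = 1, this equals zeta_10^2 = exp(2*pi*i*2/10) = exp(2*I*pi/5).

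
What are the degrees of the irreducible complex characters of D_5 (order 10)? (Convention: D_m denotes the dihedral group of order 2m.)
Dimensions: 1, 1, 2, 2

Argument: There are 4 irreducibles (= number of conjugacy classes). Their dimensions d_i satisfy sum d_i^2 = |G| = 10: 1 + 1 + 4 + 4 = 10.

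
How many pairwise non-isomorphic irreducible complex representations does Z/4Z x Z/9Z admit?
36

Working: The number of irreducible complex representations of a finite group equals its number of conjugacy classes. Z/4Z x Z/9Z is abelian of order 36, so every element is its own conjugacy class: 36 classes, so Z/4Z x Z/9Z (order 36) has exactly 36 irreducible complex representations.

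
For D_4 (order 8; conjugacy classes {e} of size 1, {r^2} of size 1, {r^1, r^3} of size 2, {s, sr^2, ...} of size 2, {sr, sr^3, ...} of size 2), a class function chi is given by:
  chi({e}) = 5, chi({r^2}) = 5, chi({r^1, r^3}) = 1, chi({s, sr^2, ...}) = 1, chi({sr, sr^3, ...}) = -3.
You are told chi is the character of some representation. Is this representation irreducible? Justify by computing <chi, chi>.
Not irreducible (reducible): <chi, chi> = 9 > 1.

Proof sketch: <chi, chi> = (1/|G|) sum_C |C| * |chi(C)|^2 = (1/8)[1*|5|^2 + 1*|5|^2 + 2*|1|^2 + 2*|1|^2 + 2*|-3|^2]
  = (1/8)[(25) + (25) + (2) + (2) + (18)] = 72/8 = 9.
A character is irreducible iff <chi, chi> = 1, so this representation is reducible.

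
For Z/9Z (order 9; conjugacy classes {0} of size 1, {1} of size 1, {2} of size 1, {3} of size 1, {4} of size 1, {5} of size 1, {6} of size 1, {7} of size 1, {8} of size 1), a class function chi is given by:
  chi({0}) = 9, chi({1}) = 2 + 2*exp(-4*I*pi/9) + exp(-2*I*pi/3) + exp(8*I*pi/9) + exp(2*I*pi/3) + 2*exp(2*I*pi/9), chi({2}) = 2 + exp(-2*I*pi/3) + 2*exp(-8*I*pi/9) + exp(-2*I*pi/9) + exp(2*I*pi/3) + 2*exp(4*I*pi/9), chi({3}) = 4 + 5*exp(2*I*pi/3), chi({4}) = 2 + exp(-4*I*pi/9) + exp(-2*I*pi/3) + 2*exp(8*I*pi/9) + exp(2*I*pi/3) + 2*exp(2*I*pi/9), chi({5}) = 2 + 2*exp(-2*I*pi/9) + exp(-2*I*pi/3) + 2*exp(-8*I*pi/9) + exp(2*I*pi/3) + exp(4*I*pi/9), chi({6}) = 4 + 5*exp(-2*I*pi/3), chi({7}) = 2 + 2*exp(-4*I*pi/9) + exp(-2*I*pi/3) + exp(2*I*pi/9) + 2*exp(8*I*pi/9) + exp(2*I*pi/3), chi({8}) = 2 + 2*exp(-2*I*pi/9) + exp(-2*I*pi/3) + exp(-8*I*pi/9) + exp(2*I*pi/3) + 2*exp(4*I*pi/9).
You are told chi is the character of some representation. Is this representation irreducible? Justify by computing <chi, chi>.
Not irreducible (reducible): <chi, chi> = 15 > 1.

Justification: <chi, chi> = (1/|G|) sum_C |C| * |chi(C)|^2 = (1/9)[1*|9|^2 + 1*|2 + 2*exp(-4*I*pi/9) + exp(-2*I*pi/3) + exp(8*I*pi/9) + exp(2*I*pi/3) + 2*exp(2*I*pi/9)|^2 + 1*|2 + exp(-2*I*pi/3) + 2*exp(-8*I*pi/9) + exp(-2*I*pi/9) + exp(2*I*pi/3) + 2*exp(4*I*pi/9)|^2 + 1*|4 + 5*exp(2*I*pi/3)|^2 + 1*|2 + exp(-4*I*pi/9) + exp(-2*I*pi/3) + 2*exp(8*I*pi/9) + exp(2*I*pi/3) + 2*exp(2*I*pi/9)|^2 + 1*|2 + 2*exp(-2*I*pi/9) + exp(-2*I*pi/3) + 2*exp(-8*I*pi/9) + exp(2*I*pi/3) + exp(4*I*pi/9)|^2 + 1*|4 + 5*exp(-2*I*pi/3)|^2 + 1*|2 + 2*exp(-4*I*pi/9) + exp(-2*I*pi/3) + exp(2*I*pi/9) + 2*exp(8*I*pi/9) + exp(2*I*pi/3)|^2 + 1*|2 + 2*exp(-2*I*pi/9) + exp(-2*I*pi/3) + exp(-8*I*pi/9) + exp(2*I*pi/3) + 2*exp(4*I*pi/9)|^2]
  = (1/9)[(81) + (15 + 13*exp(-2*I*pi/3) + 7*exp(-4*I*pi/9) + 7*exp(-2*I*pi/9) + 6*exp(-8*I*pi/9) + 6*exp(8*I*pi/9) + 7*exp(2*I*pi/9) + 7*exp(4*I*pi/9) + 13*exp(2*I*pi/3)) + (15 + 13*exp(-2*I*pi/3) + 7*exp(-4*I*pi/9) + 6*exp(-2*I*pi/9) + 7*exp(-8*I*pi/9) + 7*exp(8*I*pi/9) + 6*exp(2*I*pi/9) + 7*exp(4*I*pi/9) + 13*exp(2*I*pi/3)) + (21) + (15 + 13*exp(-2*I*pi/3) + 6*exp(-4*I*pi/9) + 7*exp(-2*I*pi/9) + 7*exp(-8*I*pi/9) + 7*exp(8*I*pi/9) + 7*exp(2*I*pi/9) + 6*exp(4*I*pi/9) + 13*exp(2*I*pi/3)) + (15 + 13*exp(-2*I*pi/3) + 6*exp(-4*I*pi/9) + 7*exp(-2*I*pi/9) + 7*exp(-8*I*pi/9) + 7*exp(8*I*pi/9) + 7*exp(2*I*pi/9) + 6*exp(4*I*pi/9) + 13*exp(2*I*pi/3)) + (21) + (15 + 13*exp(-2*I*pi/3) + 7*exp(-4*I*pi/9) + 6*exp(-2*I*pi/9) + 7*exp(-8*I*pi/9) + 7*exp(8*I*pi/9) + 6*exp(2*I*pi/9) + 7*exp(4*I*pi/9) + 13*exp(2*I*pi/3)) + (15 + 13*exp(-2*I*pi/3) + 7*exp(-4*I*pi/9) + 7*exp(-2*I*pi/9) + 6*exp(-8*I*pi/9) + 6*exp(8*I*pi/9) + 7*exp(2*I*pi/9) + 7*exp(4*I*pi/9) + 13*exp(2*I*pi/3))] = 135/9 = 15.
(Exp terms are combined using exp(i*s)*conj(exp(i*t)) = exp(i*(s-t)), and sums of them are collapsed using the identity that for every m > 1 the m distinct m-th roots of unity sum to 0, e.g. 1 + exp(2*I*pi/3) + exp(-2*I*pi/3) = 0.)
A character is irreducible iff <chi, chi> = 1, so this representation is reducible.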